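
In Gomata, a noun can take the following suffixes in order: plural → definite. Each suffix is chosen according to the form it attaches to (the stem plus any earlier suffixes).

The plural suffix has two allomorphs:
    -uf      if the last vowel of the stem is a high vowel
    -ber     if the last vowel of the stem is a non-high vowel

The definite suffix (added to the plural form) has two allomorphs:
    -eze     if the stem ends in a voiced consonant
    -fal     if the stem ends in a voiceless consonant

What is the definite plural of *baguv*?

baguvuffal

Since the last vowel of *baguv* is /u/ (a high vowel), it takes -uf, giving *baguvuf*.
Since the final consonant of the plural form *baguvuf* is /f/ (voiceless), it takes -fal, giving *baguvuffal*.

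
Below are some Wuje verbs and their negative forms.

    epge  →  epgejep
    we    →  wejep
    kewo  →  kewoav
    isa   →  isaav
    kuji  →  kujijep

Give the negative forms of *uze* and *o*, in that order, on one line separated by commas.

The alternation tracks the last vowel of the stem — -jep when the last vowel of the stem is a front vowel (*epge*, *we*, *kuji*); -av when the last vowel of the stem is a back vowel (*kewo*, *isa*).
The last vowel of *uze* is /e/, which is a front vowel, so the suffix is -jep, giving *uzejep*.
*o* — last vowel /o/ (a back vowel) → -av → *oav*.

uzejep, oav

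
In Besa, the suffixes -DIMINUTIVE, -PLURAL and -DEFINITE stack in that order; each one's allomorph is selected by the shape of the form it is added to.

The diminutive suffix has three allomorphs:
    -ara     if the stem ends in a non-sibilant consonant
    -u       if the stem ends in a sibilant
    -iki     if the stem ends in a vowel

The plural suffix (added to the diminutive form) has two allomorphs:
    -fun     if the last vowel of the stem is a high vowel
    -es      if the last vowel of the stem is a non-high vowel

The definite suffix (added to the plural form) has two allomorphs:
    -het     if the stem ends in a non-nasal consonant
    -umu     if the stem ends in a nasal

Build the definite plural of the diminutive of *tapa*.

tapaikifunumu

The final sound of *tapa* is /a/, which is a vowel, so the diminutive suffix is -iki, giving *tapaiki*.
Since the last vowel of the diminutive form *tapaiki* is /i/ (a high vowel), it takes -fun, giving *tapaikifun*.
The final consonant of the plural form *tapaikifun* is /n/, which is a nasal, so the definite suffix is -umu, giving *tapaikifunumu*.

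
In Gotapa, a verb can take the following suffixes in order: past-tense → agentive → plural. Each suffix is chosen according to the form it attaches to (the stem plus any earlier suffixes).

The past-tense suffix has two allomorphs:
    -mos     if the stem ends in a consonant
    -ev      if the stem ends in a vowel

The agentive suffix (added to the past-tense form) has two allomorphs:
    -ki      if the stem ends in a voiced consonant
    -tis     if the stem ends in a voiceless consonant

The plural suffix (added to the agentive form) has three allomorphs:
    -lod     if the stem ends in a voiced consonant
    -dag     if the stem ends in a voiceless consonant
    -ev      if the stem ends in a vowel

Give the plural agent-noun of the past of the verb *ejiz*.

ejizmostisdag

Since the final sound of *ejiz* is /z/ (a consonant), it takes -mos, giving *ejizmos*.
The past-tense form *ejizmos*: final consonant = /s/, voiceless → -tis → *ejizmostis*.
The agentive form *ejizmostis*: final sound = /s/, a voiceless consonant → -dag → *ejizmostisdag*.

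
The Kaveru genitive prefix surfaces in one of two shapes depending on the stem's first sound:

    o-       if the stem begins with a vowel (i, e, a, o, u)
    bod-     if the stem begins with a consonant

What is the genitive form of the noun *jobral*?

bodjobral

Since the first sound of *jobral* is /j/ (a consonant), it takes bod-, giving *bodjobral*.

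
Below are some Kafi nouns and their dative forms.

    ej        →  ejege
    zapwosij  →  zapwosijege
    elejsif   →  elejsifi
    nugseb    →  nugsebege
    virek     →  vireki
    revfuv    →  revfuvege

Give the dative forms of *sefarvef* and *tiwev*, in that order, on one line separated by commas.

sefarvefi, tiwevege

The pattern is voicing of the final consonant: -i when the stem ends in a voiceless consonant (*elejsif*, *virek*); -ege when the stem ends in a voiced consonant (*ej*, *zapwosij*, *nugseb*, *revfuv*).
Since the final consonant of *sefarvef* is /f/ (voiceless), it takes -i, giving *sefarvefi*.
The final consonant of *tiwev* is /v/, which is voiced, so the suffix is -ege, giving *tiwevege*.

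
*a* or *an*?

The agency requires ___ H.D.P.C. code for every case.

an

The indefinite article is chosen by the initial *sound* of the following word, not its spelling.
The initialism *H.D.P.C.* is read letter by letter; the first letter, H, is pronounced /eɪtʃ/, which begins with a vowel sound.
So the article is *an*: The agency requires an H.D.P.C. code for every case.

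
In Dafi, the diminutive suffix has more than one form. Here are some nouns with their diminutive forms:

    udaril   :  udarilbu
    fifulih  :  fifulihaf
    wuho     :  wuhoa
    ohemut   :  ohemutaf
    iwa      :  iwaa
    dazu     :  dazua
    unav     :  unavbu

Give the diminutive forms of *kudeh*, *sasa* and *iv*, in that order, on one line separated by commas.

The alternation tracks the final sound of the stem — -af when the stem ends in a voiceless consonant (*fifulih*, *ohemut*); -bu when the stem ends in a voiced consonant (*udaril*, *unav*); -a when the stem ends in a vowel (*wuho*, *iwa*, *dazu*).
Since the final sound of *kudeh* is /h/ (a voiceless consonant), it takes -af, giving *kudehaf*.
*sasa*: final sound = /a/, a vowel → -a → *sasaa*.
Since the final sound of *iv* is /v/ (a voiced consonant), it takes -bu, giving *ivbu*.

kudehaf, sasaa, ivbu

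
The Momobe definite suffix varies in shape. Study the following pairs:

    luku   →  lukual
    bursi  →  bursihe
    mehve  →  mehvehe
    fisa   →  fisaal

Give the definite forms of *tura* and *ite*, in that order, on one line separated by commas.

turaal, itehe

The pattern is front/back vowel harmony: -he when the last vowel of the stem is a front vowel (*bursi*, *mehve*); -al when the last vowel of the stem is a back vowel (*luku*, *fisa*).
*tura*: last vowel = /a/, a back vowel → -al → *turaal*.
*ite* — last vowel /e/ (a front vowel) → -he → *itehe*.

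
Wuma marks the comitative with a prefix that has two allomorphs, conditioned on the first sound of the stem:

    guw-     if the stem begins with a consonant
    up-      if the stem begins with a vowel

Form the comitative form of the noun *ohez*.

Since the first sound of *ohez* is /o/ (a vowel), it takes up-, giving *upohez*.

upohez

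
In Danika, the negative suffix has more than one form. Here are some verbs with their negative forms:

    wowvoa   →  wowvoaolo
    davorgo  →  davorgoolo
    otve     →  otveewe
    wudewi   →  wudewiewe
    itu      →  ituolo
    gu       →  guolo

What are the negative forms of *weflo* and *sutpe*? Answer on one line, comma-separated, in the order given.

wefloolo, sutpeewe

Looking at the last vowel of each stem: -ewe when the last vowel of the stem is a front vowel (*otve*, *wudewi*); -olo when the last vowel of the stem is a back vowel (*wowvoa*, *davorgo*, *itu*, *gu*).
*weflo* — last vowel /o/ (a back vowel) → -olo → *wefloolo*.
Since the last vowel of *sutpe* is /e/ (a front vowel), it takes -ewe, giving *sutpeewe*.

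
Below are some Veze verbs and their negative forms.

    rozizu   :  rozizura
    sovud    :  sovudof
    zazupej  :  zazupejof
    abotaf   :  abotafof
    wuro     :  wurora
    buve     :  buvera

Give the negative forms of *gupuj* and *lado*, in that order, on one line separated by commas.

The suffix is conditioned by the final sound: -of when the stem ends in a consonant (*sovud*, *zazupej*, *abotaf*); -ra when the stem ends in a vowel (*rozizu*, *wuro*, *buve*).
*gupuj*: final sound = /j/, a consonant → -of → *gupujof*.
*lado*: final sound = /o/, a vowel → -ra → *ladora*.

gupujof, ladora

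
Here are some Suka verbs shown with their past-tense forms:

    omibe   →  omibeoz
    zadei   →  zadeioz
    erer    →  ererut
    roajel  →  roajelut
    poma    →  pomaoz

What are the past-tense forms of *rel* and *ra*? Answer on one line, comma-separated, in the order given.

relut, raoz

Looking at the final sound of each stem: -ut when the stem ends in a consonant (*erer*, *roajel*); -oz when the stem ends in a vowel (*omibe*, *zadei*, *poma*).
The final sound of *rel* is /l/, which is a consonant, so the suffix is -ut, giving *relut*.
The final sound of *ra* is /a/, which is a vowel, so the suffix is -oz, giving *raoz*.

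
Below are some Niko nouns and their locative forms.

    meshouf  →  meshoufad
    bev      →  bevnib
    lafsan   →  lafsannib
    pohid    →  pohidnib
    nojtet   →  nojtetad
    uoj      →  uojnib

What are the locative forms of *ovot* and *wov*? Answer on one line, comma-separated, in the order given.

The pattern is voicing of the final consonant: -ad when the stem ends in a voiceless consonant (*meshouf*, *nojtet*); -nib when the stem ends in a voiced consonant (*bev*, *lafsan*, *pohid*, *uoj*).
The final consonant of *ovot* is /t/, which is voiceless, so the suffix is -ad, giving *ovotad*.
*wov*: final consonant = /v/, voiced → -nib → *wovnib*.

ovotad, wovnib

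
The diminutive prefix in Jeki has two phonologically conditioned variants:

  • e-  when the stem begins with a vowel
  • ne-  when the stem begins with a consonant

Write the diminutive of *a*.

The first sound of *a* is /a/, which is a vowel, so the prefix is e-, giving *ea*.

ea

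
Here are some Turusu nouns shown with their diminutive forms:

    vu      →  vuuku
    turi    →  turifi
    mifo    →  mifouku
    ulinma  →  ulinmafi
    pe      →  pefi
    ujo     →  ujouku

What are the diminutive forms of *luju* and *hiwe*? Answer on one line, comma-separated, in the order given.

lujuuku, hiwefi

The suffix is conditioned by the last vowel: -uku when the last vowel of the stem is a rounded vowel (*vu*, *mifo*, *ujo*); -fi when the last vowel of the stem is an unrounded vowel (*turi*, *ulinma*, *pe*).
*luju*: last vowel = /u/, a rounded vowel → -uku → *lujuuku*.
*hiwe*: last vowel = /e/, an unrounded vowel → -fi → *hiwefi*.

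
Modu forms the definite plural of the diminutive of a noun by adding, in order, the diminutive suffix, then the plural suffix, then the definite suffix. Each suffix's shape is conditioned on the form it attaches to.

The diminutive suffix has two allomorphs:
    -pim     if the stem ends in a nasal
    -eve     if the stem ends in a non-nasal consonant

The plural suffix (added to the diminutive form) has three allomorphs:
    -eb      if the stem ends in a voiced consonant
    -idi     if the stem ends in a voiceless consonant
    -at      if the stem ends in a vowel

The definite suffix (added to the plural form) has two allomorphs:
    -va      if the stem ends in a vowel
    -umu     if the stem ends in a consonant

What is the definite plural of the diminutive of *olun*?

*olun*: final consonant = /n/, a nasal → -pim → *olunpim*.
The final sound of the diminutive form *olunpim* is /m/, which is a voiced consonant, so the plural suffix is -eb, giving *olunpimeb*.
The plural form *olunpimeb* — final sound /b/ (a consonant) → -umu → *olunpimebumu*.

olunpimebumu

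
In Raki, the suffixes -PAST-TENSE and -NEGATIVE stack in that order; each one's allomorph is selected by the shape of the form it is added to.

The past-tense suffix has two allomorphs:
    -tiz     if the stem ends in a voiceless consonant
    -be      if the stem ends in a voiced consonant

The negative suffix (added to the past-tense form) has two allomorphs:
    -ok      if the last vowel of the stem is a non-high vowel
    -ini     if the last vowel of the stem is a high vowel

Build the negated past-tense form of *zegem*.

*zegem* — final consonant /m/ (voiced) → -be → *zegembe*.
Since the last vowel of the past-tense form *zegembe* is /e/ (a non-high vowel), it takes -ok, giving *zegembeok*.

zegembeok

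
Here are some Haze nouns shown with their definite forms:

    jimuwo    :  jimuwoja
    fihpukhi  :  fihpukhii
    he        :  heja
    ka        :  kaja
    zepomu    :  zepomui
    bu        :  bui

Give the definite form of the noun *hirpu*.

hirpui

Looking at the last vowel of each stem: -i when the last vowel of the stem is a high vowel (*fihpukhi*, *zepomu*, *bu*); -ja when the last vowel of the stem is a non-high vowel (*jimuwo*, *he*, *ka*).
Since the last vowel of *hirpu* is /u/ (a high vowel), it takes -i, giving *hirpui*.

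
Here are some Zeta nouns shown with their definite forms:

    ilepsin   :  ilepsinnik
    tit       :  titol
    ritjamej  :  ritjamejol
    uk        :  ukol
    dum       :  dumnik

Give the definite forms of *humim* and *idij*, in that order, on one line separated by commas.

humimnik, idijol

The pattern is nasality of the final consonant: -nik when the stem ends in a nasal (*ilepsin*, *dum*); -ol when the stem ends in a non-nasal consonant (*tit*, *ritjamej*, *uk*).
Since the final consonant of *humim* is /m/ (a nasal), it takes -nik, giving *humimnik*.
*idij* — final consonant /j/ (non-nasal) → -ol → *idijol*.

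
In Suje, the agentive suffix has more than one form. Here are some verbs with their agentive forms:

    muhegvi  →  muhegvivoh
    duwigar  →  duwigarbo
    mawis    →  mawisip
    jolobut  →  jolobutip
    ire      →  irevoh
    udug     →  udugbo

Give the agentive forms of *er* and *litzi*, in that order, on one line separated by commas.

The alternation tracks the final sound of the stem — -ip when the stem ends in a voiceless consonant (*mawis*, *jolobut*); -bo when the stem ends in a voiced consonant (*duwigar*, *udug*); -voh when the stem ends in a vowel (*muhegvi*, *ire*).
*er* — final sound /r/ (a voiced consonant) → -bo → *erbo*.
*litzi*: final sound = /i/, a vowel → -voh → *litzivoh*.

erbo, litzivoh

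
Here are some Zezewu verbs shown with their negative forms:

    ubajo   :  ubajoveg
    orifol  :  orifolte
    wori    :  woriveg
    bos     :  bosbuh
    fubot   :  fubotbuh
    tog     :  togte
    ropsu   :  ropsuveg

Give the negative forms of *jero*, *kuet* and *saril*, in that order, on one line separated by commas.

jeroveg, kuetbuh, sarilte

The pattern is voicing of the final sound: -buh when the stem ends in a voiceless consonant (*bos*, *fubot*); -te when the stem ends in a voiced consonant (*orifol*, *tog*); -veg when the stem ends in a vowel (*ubajo*, *wori*, *ropsu*).
The final sound of *jero* is /o/, which is a vowel, so the suffix is -veg, giving *jeroveg*.
*kuet* — final sound /t/ (a voiceless consonant) → -buh → *kuetbuh*.
The final sound of *saril* is /l/, which is a voiced consonant, so the suffix is -te, giving *sarilte*.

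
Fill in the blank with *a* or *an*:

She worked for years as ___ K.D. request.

a

The indefinite article is chosen by the initial *sound* of the following word, not its spelling.
The initialism *K.D.* is read letter by letter; the first letter, K, is pronounced /keɪ/, which begins with a consonant sound.
So the article is *a*: She worked for years as a K.D. request.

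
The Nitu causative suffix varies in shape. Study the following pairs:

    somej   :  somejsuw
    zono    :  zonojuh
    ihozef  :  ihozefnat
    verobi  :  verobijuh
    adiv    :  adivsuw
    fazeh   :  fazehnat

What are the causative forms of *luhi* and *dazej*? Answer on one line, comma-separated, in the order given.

luhijuh, dazejsuw

The suffix is conditioned by the final sound: -nat when the stem ends in a voiceless consonant (*ihozef*, *fazeh*); -suw when the stem ends in a voiced consonant (*somej*, *adiv*); -juh when the stem ends in a vowel (*zono*, *verobi*).
The final sound of *luhi* is /i/, which is a vowel, so the suffix is -juh, giving *luhijuh*.
The final sound of *dazej* is /j/, which is a voiced consonant, so the suffix is -suw, giving *dazejsuw*.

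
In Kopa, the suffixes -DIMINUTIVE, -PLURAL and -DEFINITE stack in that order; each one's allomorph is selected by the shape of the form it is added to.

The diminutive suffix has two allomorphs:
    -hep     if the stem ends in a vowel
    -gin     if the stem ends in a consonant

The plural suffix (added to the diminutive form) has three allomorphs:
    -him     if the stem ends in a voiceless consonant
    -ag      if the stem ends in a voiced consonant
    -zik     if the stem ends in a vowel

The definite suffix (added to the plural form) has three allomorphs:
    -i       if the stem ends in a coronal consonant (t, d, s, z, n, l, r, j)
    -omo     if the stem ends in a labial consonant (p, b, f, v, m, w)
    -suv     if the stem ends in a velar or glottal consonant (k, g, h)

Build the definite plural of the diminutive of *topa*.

Since the final sound of *topa* is /a/ (a vowel), it takes -hep, giving *topahep*.
The diminutive form *topahep*: final sound = /p/, a voiceless consonant → -him → *topahephim*.
The plural form *topahephim*: final consonant = /m/, labial → -omo → *topahephimomo*.

topahephimomo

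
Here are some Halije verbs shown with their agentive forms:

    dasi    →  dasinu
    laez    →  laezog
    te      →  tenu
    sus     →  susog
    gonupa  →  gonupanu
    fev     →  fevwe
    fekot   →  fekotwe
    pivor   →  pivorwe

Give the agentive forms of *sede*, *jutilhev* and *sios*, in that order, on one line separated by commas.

The alternation tracks the final sound of the stem — -og when the stem ends in a sibilant (*laez*, *sus*); -we when the stem ends in a non-sibilant consonant (*fev*, *fekot*, *pivor*); -nu when the stem ends in a vowel (*dasi*, *te*, *gonupa*).
*sede*: final sound = /e/, a vowel → -nu → *sedenu*.
Since the final sound of *jutilhev* is /v/ (a non-sibilant consonant), it takes -we, giving *jutilhevwe*.
*sios*: final sound = /s/, a sibilant → -og → *siosog*.

sedenu, jutilhevwe, siosog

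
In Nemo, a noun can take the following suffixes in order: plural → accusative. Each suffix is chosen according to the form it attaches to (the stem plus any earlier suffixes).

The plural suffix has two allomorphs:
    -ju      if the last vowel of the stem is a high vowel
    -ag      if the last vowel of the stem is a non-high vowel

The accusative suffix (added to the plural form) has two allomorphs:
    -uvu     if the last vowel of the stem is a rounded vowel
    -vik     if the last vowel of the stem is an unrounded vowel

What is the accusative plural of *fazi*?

fazijuuvu

Since the last vowel of *fazi* is /i/ (a high vowel), it takes -ju, giving *faziju*.
The plural form *faziju*: last vowel = /u/, a rounded vowel → -uvu → *fazijuuvu*.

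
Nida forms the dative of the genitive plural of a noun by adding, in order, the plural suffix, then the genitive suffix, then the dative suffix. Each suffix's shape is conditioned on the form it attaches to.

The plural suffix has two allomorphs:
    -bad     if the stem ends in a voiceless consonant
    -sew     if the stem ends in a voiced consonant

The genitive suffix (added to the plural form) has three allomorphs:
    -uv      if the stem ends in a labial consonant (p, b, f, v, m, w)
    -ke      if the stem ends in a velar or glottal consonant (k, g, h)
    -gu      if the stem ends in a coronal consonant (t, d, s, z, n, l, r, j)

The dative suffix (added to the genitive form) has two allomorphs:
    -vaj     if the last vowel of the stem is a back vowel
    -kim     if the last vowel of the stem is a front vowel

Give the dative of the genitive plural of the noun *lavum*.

lavumsewuvvaj

The final consonant of *lavum* is /m/, which is voiced, so the plural suffix is -sew, giving *lavumsew*.
Since the final consonant of the plural form *lavumsew* is /w/ (labial), it takes -uv, giving *lavumsewuv*.
Since the last vowel of the genitive form *lavumsewuv* is /u/ (a back vowel), it takes -vaj, giving *lavumsewuvvaj*.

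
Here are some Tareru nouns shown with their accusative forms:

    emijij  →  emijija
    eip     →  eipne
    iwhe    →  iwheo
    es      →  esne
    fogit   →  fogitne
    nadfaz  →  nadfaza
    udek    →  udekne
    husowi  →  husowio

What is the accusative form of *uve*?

uveo

The alternation tracks the final sound of the stem — -ne when the stem ends in a voiceless consonant (*eip*, *es*, *fogit*, *udek*); -a when the stem ends in a voiced consonant (*emijij*, *nadfaz*); -o when the stem ends in a vowel (*iwhe*, *husowi*).
*uve* — final sound /e/ (a vowel) → -o → *uveo*.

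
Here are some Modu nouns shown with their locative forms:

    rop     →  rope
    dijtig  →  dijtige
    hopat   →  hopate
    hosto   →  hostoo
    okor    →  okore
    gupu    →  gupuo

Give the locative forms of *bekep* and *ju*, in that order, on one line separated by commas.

bekepe, juo

The pattern is consonant vs. vowel: -e when the stem ends in a consonant (*rop*, *dijtig*, *hopat*, *okor*); -o when the stem ends in a vowel (*hosto*, *gupu*).
*bekep* — final sound /p/ (a consonant) → -e → *bekepe*.
*ju* — final sound /u/ (a vowel) → -o → *juo*.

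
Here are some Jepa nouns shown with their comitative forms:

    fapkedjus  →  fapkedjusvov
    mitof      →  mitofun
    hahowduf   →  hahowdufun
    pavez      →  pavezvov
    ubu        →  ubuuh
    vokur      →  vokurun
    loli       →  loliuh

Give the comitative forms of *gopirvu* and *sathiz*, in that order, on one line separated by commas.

The alternation tracks the final sound of the stem — -vov when the stem ends in a sibilant (*fapkedjus*, *pavez*); -un when the stem ends in a non-sibilant consonant (*mitof*, *hahowduf*, *vokur*); -uh when the stem ends in a vowel (*ubu*, *loli*).
*gopirvu* — final sound /u/ (a vowel) → -uh → *gopirvuuh*.
*sathiz*: final sound = /z/, a sibilant → -vov → *sathizvov*.

gopirvuuh, sathizvov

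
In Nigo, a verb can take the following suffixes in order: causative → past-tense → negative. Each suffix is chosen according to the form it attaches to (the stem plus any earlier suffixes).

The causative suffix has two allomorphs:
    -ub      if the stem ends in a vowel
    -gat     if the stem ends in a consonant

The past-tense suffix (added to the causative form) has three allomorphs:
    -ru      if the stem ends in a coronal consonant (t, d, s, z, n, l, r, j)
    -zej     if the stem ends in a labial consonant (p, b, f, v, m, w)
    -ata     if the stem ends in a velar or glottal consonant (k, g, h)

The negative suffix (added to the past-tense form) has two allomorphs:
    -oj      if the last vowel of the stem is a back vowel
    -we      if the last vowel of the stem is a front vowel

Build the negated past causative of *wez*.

wezgatruoj

The final sound of *wez* is /z/, which is a consonant, so the causative suffix is -gat, giving *wezgat*.
The causative form *wezgat*: final consonant = /t/, coronal → -ru → *wezgatru*.
The past-tense form *wezgatru* — last vowel /u/ (a back vowel) → -oj → *wezgatruoj*.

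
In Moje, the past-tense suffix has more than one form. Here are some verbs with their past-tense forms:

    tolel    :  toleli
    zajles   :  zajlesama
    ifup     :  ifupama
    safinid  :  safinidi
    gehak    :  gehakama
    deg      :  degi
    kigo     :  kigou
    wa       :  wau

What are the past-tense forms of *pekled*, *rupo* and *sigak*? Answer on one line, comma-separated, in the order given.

pekledi, rupou, sigakama

The alternation tracks the final sound of the stem — -ama when the stem ends in a voiceless consonant (*zajles*, *ifup*, *gehak*); -i when the stem ends in a voiced consonant (*tolel*, *safinid*, *deg*); -u when the stem ends in a vowel (*kigo*, *wa*).
Since the final sound of *pekled* is /d/ (a voiced consonant), it takes -i, giving *pekledi*.
The final sound of *rupo* is /o/, which is a vowel, so the suffix is -u, giving *rupou*.
*sigak*: final sound = /k/, a voiceless consonant → -ama → *sigakama*.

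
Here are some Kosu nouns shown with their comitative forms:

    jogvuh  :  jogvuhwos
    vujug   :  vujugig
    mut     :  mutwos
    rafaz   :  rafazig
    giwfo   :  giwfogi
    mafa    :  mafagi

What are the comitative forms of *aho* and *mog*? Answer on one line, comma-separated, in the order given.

The suffix is conditioned by the final sound: -wos when the stem ends in a voiceless consonant (*jogvuh*, *mut*); -ig when the stem ends in a voiced consonant (*vujug*, *rafaz*); -gi when the stem ends in a vowel (*giwfo*, *mafa*).
The final sound of *aho* is /o/, which is a vowel, so the suffix is -gi, giving *ahogi*.
*mog*: final sound = /g/, a voiced consonant → -ig → *mogig*.

ahogi, mogig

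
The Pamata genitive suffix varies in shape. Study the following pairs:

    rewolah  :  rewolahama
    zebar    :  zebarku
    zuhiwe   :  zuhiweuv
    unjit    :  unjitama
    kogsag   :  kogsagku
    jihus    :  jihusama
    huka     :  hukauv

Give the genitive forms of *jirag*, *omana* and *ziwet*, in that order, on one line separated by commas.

jiragku, omanauv, ziwetama

The pattern is voicing of the final sound: -ama when the stem ends in a voiceless consonant (*rewolah*, *unjit*, *jihus*); -ku when the stem ends in a voiced consonant (*zebar*, *kogsag*); -uv when the stem ends in a vowel (*zuhiwe*, *huka*).
The final sound of *jirag* is /g/, which is a voiced consonant, so the suffix is -ku, giving *jiragku*.
*omana* — final sound /a/ (a vowel) → -uv → *omanauv*.
*ziwet* — final sound /t/ (a voiceless consonant) → -ama → *ziwetama*.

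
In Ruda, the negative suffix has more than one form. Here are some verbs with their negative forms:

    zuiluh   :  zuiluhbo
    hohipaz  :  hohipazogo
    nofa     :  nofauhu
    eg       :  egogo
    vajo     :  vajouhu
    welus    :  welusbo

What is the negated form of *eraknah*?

Looking at the final sound of each stem: -bo when the stem ends in a voiceless consonant (*zuiluh*, *welus*); -ogo when the stem ends in a voiced consonant (*hohipaz*, *eg*); -uhu when the stem ends in a vowel (*nofa*, *vajo*).
*eraknah* — final sound /h/ (a voiceless consonant) → -bo → *eraknahbo*.

eraknahbo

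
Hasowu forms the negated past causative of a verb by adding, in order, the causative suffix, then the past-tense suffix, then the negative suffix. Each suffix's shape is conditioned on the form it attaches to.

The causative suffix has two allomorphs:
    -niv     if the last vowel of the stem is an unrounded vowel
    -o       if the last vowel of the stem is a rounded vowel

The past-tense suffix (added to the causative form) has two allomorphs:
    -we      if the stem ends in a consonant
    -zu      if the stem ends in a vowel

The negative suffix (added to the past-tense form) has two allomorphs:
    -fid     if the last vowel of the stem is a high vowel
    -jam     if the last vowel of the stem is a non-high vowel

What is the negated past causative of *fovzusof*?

*fovzusof* — last vowel /o/ (a rounded vowel) → -o → *fovzusofo*.
The final sound of the causative form *fovzusofo* is /o/, which is a vowel, so the past-tense suffix is -zu, giving *fovzusofozu*.
Since the last vowel of the past-tense form *fovzusofozu* is /u/ (a high vowel), it takes -fid, giving *fovzusofozufid*.

fovzusofozufid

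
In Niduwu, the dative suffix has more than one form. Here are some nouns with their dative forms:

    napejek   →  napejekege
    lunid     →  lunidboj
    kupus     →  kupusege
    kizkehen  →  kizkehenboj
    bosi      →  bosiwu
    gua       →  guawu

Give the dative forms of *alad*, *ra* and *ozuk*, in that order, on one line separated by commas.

aladboj, rawu, ozukege

Looking at the final sound of each stem: -ege when the stem ends in a voiceless consonant (*napejek*, *kupus*); -boj when the stem ends in a voiced consonant (*lunid*, *kizkehen*); -wu when the stem ends in a vowel (*bosi*, *gua*).
*alad* — final sound /d/ (a voiced consonant) → -boj → *aladboj*.
*ra* — final sound /a/ (a vowel) → -wu → *rawu*.
*ozuk* — final sound /k/ (a voiceless consonant) → -ege → *ozukege*.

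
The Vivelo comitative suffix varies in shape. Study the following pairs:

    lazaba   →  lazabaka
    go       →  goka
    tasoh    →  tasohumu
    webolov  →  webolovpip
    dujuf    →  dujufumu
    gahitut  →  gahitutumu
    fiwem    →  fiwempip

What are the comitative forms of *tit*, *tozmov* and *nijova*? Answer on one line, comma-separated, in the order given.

titumu, tozmovpip, nijovaka

The pattern is voicing of the final sound: -umu when the stem ends in a voiceless consonant (*tasoh*, *dujuf*, *gahitut*); -pip when the stem ends in a voiced consonant (*webolov*, *fiwem*); -ka when the stem ends in a vowel (*lazaba*, *go*).
*tit*: final sound = /t/, a voiceless consonant → -umu → *titumu*.
The final sound of *tozmov* is /v/, which is a voiced consonant, so the suffix is -pip, giving *tozmovpip*.
*nijova*: final sound = /a/, a vowel → -ka → *nijovaka*.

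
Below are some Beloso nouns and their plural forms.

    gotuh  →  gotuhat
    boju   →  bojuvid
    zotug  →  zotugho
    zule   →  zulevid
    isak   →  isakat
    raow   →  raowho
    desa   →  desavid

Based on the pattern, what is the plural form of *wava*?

wavavid

Looking at the final sound of each stem: -at when the stem ends in a voiceless consonant (*gotuh*, *isak*); -ho when the stem ends in a voiced consonant (*zotug*, *raow*); -vid when the stem ends in a vowel (*boju*, *zule*, *desa*).
*wava*: final sound = /a/, a vowel → -vid → *wavavid*.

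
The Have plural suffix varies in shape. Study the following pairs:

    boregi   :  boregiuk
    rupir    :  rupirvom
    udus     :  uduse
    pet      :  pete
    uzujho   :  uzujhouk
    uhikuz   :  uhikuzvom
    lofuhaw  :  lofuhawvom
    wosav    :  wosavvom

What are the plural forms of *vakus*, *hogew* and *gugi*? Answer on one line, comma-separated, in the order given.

The pattern is voicing of the final sound: -e when the stem ends in a voiceless consonant (*udus*, *pet*); -vom when the stem ends in a voiced consonant (*rupir*, *uhikuz*, *lofuhaw*, *wosav*); -uk when the stem ends in a vowel (*boregi*, *uzujho*).
*vakus*: final sound = /s/, a voiceless consonant → -e → *vakuse*.
*hogew*: final sound = /w/, a voiced consonant → -vom → *hogewvom*.
Since the final sound of *gugi* is /i/ (a vowel), it takes -uk, giving *gugiuk*.

vakuse, hogewvom, gugiuk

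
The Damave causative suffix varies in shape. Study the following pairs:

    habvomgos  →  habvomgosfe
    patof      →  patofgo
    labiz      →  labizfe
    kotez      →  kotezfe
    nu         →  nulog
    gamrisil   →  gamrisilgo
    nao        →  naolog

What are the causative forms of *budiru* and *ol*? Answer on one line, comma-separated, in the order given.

budirulog, olgo

The suffix is conditioned by the final sound: -fe when the stem ends in a sibilant (*habvomgos*, *labiz*, *kotez*); -go when the stem ends in a non-sibilant consonant (*patof*, *gamrisil*); -log when the stem ends in a vowel (*nu*, *nao*).
*budiru*: final sound = /u/, a vowel → -log → *budirulog*.
Since the final sound of *ol* is /l/ (a non-sibilant consonant), it takes -go, giving *olgo*.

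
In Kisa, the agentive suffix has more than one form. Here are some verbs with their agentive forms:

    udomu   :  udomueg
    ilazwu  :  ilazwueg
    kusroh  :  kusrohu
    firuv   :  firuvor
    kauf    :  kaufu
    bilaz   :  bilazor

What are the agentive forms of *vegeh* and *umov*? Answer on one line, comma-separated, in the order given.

vegehu, umovor

Looking at the final sound of each stem: -u when the stem ends in a voiceless consonant (*kusroh*, *kauf*); -or when the stem ends in a voiced consonant (*firuv*, *bilaz*); -eg when the stem ends in a vowel (*udomu*, *ilazwu*).
*vegeh* — final sound /h/ (a voiceless consonant) → -u → *vegehu*.
*umov* — final sound /v/ (a voiced consonant) → -or → *umovor*.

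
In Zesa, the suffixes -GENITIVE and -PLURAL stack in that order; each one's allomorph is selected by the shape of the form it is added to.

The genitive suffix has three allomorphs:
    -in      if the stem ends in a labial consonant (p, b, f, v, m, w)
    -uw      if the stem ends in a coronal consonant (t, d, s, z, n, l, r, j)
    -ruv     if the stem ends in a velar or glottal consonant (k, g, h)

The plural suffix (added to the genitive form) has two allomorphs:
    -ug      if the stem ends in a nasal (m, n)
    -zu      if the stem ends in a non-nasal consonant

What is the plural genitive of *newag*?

*newag* — final consonant /g/ (velar/glottal) → -ruv → *newagruv*.
Since the final consonant of the genitive form *newagruv* is /v/ (non-nasal), it takes -zu, giving *newagruvzu*.

newagruvzu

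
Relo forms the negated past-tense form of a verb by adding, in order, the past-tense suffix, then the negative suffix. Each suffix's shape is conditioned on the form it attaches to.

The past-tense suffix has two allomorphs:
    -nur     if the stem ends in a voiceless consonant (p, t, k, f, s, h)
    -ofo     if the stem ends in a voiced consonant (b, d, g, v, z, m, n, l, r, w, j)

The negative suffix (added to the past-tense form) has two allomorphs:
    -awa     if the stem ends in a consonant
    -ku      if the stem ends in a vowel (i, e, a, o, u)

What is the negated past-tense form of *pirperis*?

The final consonant of *pirperis* is /s/, which is voiceless, so the past-tense suffix is -nur, giving *pirperisnur*.
The past-tense form *pirperisnur*: final sound = /r/, a consonant → -awa → *pirperisnurawa*.

pirperisnurawa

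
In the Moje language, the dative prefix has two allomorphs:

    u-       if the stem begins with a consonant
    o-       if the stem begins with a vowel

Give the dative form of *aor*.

oaor

Since the first sound of *aor* is /a/ (a vowel), it takes o-, giving *oaor*.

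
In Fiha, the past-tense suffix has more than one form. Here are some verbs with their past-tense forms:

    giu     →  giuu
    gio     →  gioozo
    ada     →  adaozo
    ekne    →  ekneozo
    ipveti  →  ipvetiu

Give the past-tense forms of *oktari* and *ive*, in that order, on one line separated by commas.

The alternation tracks the last vowel of the stem — -u when the last vowel of the stem is a high vowel (*giu*, *ipveti*); -ozo when the last vowel of the stem is a non-high vowel (*gio*, *ada*, *ekne*).
Since the last vowel of *oktari* is /i/ (a high vowel), it takes -u, giving *oktariu*.
*ive* — last vowel /e/ (a non-high vowel) → -ozo → *iveozo*.

oktariu, iveozo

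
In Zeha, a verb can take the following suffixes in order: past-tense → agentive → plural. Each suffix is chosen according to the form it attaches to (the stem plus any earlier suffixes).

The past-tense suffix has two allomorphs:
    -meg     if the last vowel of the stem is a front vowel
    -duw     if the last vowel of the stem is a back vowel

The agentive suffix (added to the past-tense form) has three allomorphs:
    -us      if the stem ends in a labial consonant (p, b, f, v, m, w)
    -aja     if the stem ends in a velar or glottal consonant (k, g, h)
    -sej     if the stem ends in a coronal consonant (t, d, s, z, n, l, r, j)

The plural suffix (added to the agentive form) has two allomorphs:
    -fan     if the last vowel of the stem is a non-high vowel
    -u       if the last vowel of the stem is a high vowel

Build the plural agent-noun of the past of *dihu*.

*dihu* — last vowel /u/ (a back vowel) → -duw → *dihuduw*.
The past-tense form *dihuduw* — final consonant /w/ (labial) → -us → *dihuduwus*.
Since the last vowel of the agentive form *dihuduwus* is /u/ (a high vowel), it takes -u, giving *dihuduwusu*.

dihuduwusu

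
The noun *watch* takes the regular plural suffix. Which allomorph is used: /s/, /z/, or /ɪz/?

/ɪz/

The stem *watch* ends in a sibilant (/s, z, ʃ, ʒ, tʃ, dʒ/).
The plural suffix surfaces as /ɪz/ after sibilants, /s/ after other voiceless consonants, and /z/ after other voiced sounds.
So the plural -s on *watch* is pronounced /ɪz/.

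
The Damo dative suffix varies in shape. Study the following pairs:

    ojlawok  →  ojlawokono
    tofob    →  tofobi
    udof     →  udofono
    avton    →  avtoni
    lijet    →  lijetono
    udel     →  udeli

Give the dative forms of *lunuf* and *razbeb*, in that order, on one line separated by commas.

The alternation tracks the final consonant of the stem — -ono when the stem ends in a voiceless consonant (*ojlawok*, *udof*, *lijet*); -i when the stem ends in a voiced consonant (*tofob*, *avton*, *udel*).
*lunuf*: final consonant = /f/, voiceless → -ono → *lunufono*.
Since the final consonant of *razbeb* is /b/ (voiced), it takes -i, giving *razbebi*.

lunufono, razbebi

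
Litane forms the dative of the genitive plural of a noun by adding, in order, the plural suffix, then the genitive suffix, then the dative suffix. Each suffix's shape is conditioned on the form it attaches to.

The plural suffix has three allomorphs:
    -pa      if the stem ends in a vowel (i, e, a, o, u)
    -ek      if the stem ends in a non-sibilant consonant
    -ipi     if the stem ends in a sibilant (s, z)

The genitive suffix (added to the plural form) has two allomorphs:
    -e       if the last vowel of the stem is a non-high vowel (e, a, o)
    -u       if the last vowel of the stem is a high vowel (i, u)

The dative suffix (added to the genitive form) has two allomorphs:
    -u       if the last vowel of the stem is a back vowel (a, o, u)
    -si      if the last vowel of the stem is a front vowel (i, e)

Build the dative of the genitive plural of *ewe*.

*ewe* — final sound /e/ (a vowel) → -pa → *ewepa*.
The last vowel of the plural form *ewepa* is /a/, which is a non-high vowel, so the genitive suffix is -e, giving *ewepae*.
The genitive form *ewepae*: last vowel = /e/, a front vowel → -si → *ewepaesi*.

ewepaesi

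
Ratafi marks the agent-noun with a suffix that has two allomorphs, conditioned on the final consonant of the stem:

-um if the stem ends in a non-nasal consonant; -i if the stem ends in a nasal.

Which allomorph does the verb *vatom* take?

*vatom* — final consonant /m/ (a nasal) → -i.

-i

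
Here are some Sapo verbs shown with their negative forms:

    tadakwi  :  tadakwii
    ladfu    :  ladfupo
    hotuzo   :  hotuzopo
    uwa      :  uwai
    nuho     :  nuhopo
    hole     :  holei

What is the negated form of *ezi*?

ezii

The alternation tracks the last vowel of the stem — -po when the last vowel of the stem is a rounded vowel (*ladfu*, *hotuzo*, *nuho*); -i when the last vowel of the stem is an unrounded vowel (*tadakwi*, *uwa*, *hole*).
The last vowel of *ezi* is /i/, which is an unrounded vowel, so the suffix is -i, giving *ezii*.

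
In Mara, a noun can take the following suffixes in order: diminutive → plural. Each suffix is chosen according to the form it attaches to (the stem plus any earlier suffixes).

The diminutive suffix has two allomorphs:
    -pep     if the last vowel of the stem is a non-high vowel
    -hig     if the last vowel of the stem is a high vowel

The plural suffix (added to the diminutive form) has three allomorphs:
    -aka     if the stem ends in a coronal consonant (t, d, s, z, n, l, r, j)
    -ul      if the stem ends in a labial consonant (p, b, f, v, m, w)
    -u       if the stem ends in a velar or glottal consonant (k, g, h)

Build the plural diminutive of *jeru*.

*jeru*: last vowel = /u/, a high vowel → -hig → *jeruhig*.
The final consonant of the diminutive form *jeruhig* is /g/, which is velar/glottal, so the plural suffix is -u, giving *jeruhigu*.

jeruhigu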